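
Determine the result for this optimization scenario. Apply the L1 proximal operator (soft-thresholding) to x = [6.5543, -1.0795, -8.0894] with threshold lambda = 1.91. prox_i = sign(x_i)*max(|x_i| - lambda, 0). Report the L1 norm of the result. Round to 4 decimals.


Soft-thresholding with lambda = 1.91:
prox(6.5543) = sign(6.5543)*max(|6.5543| - 1.91, 0) = 4.6443
prox(-1.0795) = sign(-1.0795)*max(|-1.0795| - 1.91, 0) = 0.0
prox(-8.0894) = sign(-8.0894)*max(|-8.0894| - 1.91, 0) = -6.1794
prox(x) = [4.6443, 0.0, -6.1794]
||prox(x)||_1 = 4.6443 + 0.0 + 6.1794 = 10.8237


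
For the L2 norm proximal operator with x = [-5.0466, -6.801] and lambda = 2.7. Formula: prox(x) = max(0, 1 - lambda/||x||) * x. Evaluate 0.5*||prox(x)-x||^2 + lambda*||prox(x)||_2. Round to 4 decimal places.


Step 1: Compute ||x||.
||x|| = 8.4689
Step 2: Compute scaling factor.
scale = max(0, 1 - 2.7/8.4689) = 0.6812
Step 3: prox(x) = [-3.4377, -4.6327]
||prox(x)|| = 5.7689
Step 4: Proximal objective.
0.5*||prox-x||^2 = 3.645
lambda*||prox|| = 15.576
Total = 19.221


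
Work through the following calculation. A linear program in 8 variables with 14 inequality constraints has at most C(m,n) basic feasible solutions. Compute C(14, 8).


Each vertex corresponds to some choice of n active constraints out of m, so the number of vertices is at most C(m, n) = m! / (n!(m-n)!).
m = 14, n = 8
Numerator: 14 * 13 * 12 * 11 * 10 * 9 * 8 * 7
Denominator: 8! = 40320
C(14, 8) = 3003


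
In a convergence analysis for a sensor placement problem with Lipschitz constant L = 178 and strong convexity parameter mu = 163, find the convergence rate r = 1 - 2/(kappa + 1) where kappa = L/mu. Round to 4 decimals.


Step 1: Compute the condition number.
kappa = L/mu = 178/163 = 1.092
Step 2: Compute the convergence rate.
r = 1 - 2/(kappa + 1) = 1 - 2*mu/(L + mu) = (L - mu)/(L + mu) = 15/341 = 0.044


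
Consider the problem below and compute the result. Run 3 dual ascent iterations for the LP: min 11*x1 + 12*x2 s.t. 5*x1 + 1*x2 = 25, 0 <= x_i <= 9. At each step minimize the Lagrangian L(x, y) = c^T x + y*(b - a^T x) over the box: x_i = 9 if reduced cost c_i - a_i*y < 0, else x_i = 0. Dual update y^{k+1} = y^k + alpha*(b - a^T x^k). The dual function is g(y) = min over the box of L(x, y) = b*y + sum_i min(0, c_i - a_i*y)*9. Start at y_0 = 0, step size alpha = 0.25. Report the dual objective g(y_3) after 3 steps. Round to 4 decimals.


Dual ascent for LP: min 11*x1 + 12*x2, 5*x1 + 1*x2 = 25, 0 <= x_i <= 9
Step 1: y^k = 0.0, reduced costs: (11.0, 12.0)
  x^k = (0.0, 0.0), subgradient = b - a^T x = 25.0
  y^{k+1} = 0.0 + 0.25*25.0 = 6.25
Step 2: y^k = 6.25, reduced costs: (-20.25, 5.75)
  x^k = (9.0, 0.0), subgradient = b - a^T x = -20.0
  y^{k+1} = 6.25 + 0.25*-20.0 = 1.25
Step 3: y^k = 1.25, reduced costs: (4.75, 10.75)
  x^k = (0.0, 0.0), subgradient = b - a^T x = 25.0
  y^{k+1} = 1.25 + 0.25*25.0 = 7.5
Dual objective at y_3 = 7.5: reduced costs (-26.5, 4.5), box minimizer x = (9.0, 0.0)
g(y_3) = b*y + (c1 - a1*y)*x1 + (c2 - a2*y)*x2 = 25*7.5 + (-26.5)*9.0 + 4.5*0.0 = 187.5 - 238.5 + 0.0 = -51.0


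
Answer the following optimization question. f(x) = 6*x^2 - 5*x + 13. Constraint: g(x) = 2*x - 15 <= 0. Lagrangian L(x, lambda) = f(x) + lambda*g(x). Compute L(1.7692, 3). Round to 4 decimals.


Step 1: Evaluate f(x).
f(1.7692) = 6*1.7692^2 - 5*1.7692 + 13 = 22.9344
Step 2: Evaluate g(x).
g(1.7692) = 2*1.7692 - 15 = -11.4616
Step 3: Compute Lagrangian.
L = 22.9344 + 3*-11.4616 = -11.4504


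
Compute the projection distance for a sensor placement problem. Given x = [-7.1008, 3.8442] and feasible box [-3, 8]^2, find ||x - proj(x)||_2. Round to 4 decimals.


Project each component onto [-3, 8].
clip(-7.1008) = -3.0, clip(3.8442) = 3.8442
Projection = [-3.0, 3.8442]
Squared diffs: [16.8166, 0.0]
Distance = sqrt(16.8166) = 4.1008


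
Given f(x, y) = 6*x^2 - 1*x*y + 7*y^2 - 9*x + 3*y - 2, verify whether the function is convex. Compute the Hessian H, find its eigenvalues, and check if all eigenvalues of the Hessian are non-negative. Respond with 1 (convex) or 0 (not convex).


The Hessian of f(x,y) = 6*x^2 - 1*x*y + 7*y^2 - 9*x + 3*y - 2 is:
H = [[12, -1], [-1, 14]]
Trace = 12 + 14 = 26
Determinant = 12*14 - (-1)^2 = 167
Discriminant = (26)^2 - 4*167 = 8.0
Eigenvalues: lambda_1 = 11.5858, lambda_2 = 14.4142
The function is convex.

1


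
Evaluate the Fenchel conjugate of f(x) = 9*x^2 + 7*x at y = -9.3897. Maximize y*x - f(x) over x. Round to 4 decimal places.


f*(y) = sup_x {y*x - a*x^2 - b*x} = sup_x {(y-b)*x - a*x^2}
FOC: (y - b) - 2a*x = 0 => x* = (y - b)/(2a)
x* = (-9.3897 - 7)/(2*9) = -0.9105
f*(-9.3897) = (y-b)^2/(4a) = (-9.3897 - 7)^2/(4*9)
= 268.6223/36 = 7.4617


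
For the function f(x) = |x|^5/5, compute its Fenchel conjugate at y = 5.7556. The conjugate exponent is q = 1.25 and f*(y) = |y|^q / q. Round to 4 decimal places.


The conjugate exponent q satisfies 1/p + 1/q = 1.
p = 5, so q = 5/(5 - 1) = 1.25
|y|^q = 5.7556^1.25 = 8.9148
f*(5.7556) = 8.9148 / 1.25 = 7.1319


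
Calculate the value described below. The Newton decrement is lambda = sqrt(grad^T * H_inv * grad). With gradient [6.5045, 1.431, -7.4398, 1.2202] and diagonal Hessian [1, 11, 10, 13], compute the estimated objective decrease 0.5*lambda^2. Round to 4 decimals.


Step 1: H is diagonal, so H^(-1) * g = [6.5045, 0.1301, -0.744, 0.0939].
Step 2: g^T H^(-1) g = sum_i g_i^2 / H_ii
  = (6.5045)^2/1 + (1.431)^2/11 + (-7.4398)^2/10 + (1.2202)^2/13
  = 42.3085 + 0.1862 + 5.5351 + 0.1145 = 48.1443
Step 3: Objective decrease = 0.5 * g^T H^(-1) g = 24.0721


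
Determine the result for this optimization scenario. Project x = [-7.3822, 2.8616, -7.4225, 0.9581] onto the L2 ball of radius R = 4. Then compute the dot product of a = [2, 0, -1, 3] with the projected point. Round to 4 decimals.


Step 1: Compute ||x|| (intermediates to 6 decimals).
||x|| = sqrt((-7.3822)^2 + 2.8616^2 + (-7.4225)^2 + 0.9581^2) = 10.89482
Step 2: Project.
Since ||x|| > R, scale = R/||x|| = 4/10.89482 = 0.367147, proj(x) = scale * x
proj(x) = [-2.710353, 1.050628, -2.725149, 0.351764]
Step 3: Dot product.
a^T * proj(x) = 2*(-2.710353) + 0*1.050628 - 1*(-2.725149) + 3*0.351764 = -1.6403


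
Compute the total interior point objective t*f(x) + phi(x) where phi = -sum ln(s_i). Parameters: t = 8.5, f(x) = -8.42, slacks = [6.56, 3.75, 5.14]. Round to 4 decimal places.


Step 1: Compute log-barrier.
ln values: [1.881, 1.3218, 1.6371]
phi = -(1.881 + 1.3218 + 1.6371) = -4.8398
Step 2: Compute augmented objective.
t*f(x) = 8.5*-8.42 = -71.57
Total = -71.57 - 4.8398 = -76.4098


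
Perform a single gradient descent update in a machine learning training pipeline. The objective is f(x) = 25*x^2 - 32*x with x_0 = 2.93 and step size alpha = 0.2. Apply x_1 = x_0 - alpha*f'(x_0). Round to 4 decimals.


We compute the gradient at x_0 and apply the update.
f'(x) = 50*x - 32
f'(2.93) = 50*2.93 - 32 = 114.5
x_1 = 2.93 - 0.2*114.5 = -19.97


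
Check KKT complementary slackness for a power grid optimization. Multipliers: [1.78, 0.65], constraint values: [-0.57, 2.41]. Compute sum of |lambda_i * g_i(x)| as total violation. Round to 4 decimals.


KKT complementary slackness check:
lambda_1 * g_1 = 1.78 * -0.57 = -1.0146
lambda_2 * g_2 = 0.65 * 2.41 = 1.5665
Total violation = 1.0146 + 1.5665 = 2.5811


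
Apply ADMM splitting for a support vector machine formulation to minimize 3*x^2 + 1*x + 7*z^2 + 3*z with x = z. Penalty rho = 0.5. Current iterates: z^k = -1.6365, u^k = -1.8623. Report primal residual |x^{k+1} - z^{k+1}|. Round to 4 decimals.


ADMM iteration with rho = 0.5, z^k = -1.6365, u^k = -1.8623
Step 1: x-update.
Minimize 3*x^2 + 1*x + (0.5/2)*(x + 1.6365 - 1.8623)^2
FOC: (2*3 + 0.5)*x = -1 + 0.5*(-1.6365 + 1.8623)
x^{k+1} = -0.1365
Step 2: z-update.
Minimize 7*z^2 + 3*z + (0.5/2)*(-0.1365 - z - 1.8623)^2
FOC: (2*7 + 0.5)*z = -3 + 0.5*(-0.1365 - 1.8623)
z^{k+1} = -0.2758
Step 3: u-update.
u^{k+1} = -1.8623 - 0.1365 + 0.2758 = -1.723
Step 4: Primal residual = |-0.1365 + 0.2758| = 0.1393


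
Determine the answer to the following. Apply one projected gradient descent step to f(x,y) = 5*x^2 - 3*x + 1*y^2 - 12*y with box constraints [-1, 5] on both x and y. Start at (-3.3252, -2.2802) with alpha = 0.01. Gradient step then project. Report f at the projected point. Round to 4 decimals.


Step 1: Compute gradient at (-3.3252, -2.2802).
grad_x = 2*5*-3.3252 - 3 = -36.252
grad_y = 2*1*-2.2802 - 12 = -16.5604
Step 2: Gradient step.
x_raw = -3.3252 - 0.01*-36.252 = -2.9627
y_raw = -2.2802 - 0.01*-16.5604 = -2.1146
Step 3: Project onto [-1, 5].
x_proj = clip(-2.9627) = -1.0
y_proj = clip(-2.1146) = -1.0
Step 4: Evaluate f.
f(-1.0, -1.0) = 21.0


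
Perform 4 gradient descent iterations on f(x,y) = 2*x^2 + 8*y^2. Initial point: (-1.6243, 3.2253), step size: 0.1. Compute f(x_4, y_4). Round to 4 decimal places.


Gradient descent on f(x,y) = 2*x^2 + 8*y^2.
Starting point: (-1.6243, 3.2253), alpha = 0.1
Step 1: grad_x = 2*2*-1.6243 = -6.4972, grad_y = 2*8*3.2253 = 51.6048
  x_1 = -1.6243 - 0.1*-6.4972 = -0.9746
  y_1 = 3.2253 - 0.1*51.6048 = -1.9352
Step 2: grad_x = 2*2*-0.9746 = -3.8983, grad_y = 2*8*-1.9352 = -30.9629
  x_2 = -0.9746 - 0.1*-3.8983 = -0.5847
  y_2 = -1.9352 - 0.1*-30.9629 = 1.1611
Step 3: grad_x = 2*2*-0.5847 = -2.339, grad_y = 2*8*1.1611 = 18.5777
  x_3 = -0.5847 - 0.1*-2.339 = -0.3508
  y_3 = 1.1611 - 0.1*18.5777 = -0.6967
Step 4: grad_x = 2*2*-0.3508 = -1.4034, grad_y = 2*8*-0.6967 = -11.1466
  x_4 = -0.3508 - 0.1*-1.4034 = -0.2105
  y_4 = -0.6967 - 0.1*-11.1466 = 0.418
f(-0.2105, 0.418) = 2*(-0.2105)^2 + 8*0.418^2 = 1.4864


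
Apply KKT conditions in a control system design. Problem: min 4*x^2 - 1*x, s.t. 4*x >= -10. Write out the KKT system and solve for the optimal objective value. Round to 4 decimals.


Step 1: Try lambda = 0 (constraint inactive).
Stationarity: 2*4*x - 1 = 0
x* = 1/(2*4) = 0.125
Check constraint: 4*0.125 = 0.5 >= -10 -- satisfied.
Step 2: Compute optimal value.
f(x*) = 4*0.125^2 - 1*0.125 = -0.0625


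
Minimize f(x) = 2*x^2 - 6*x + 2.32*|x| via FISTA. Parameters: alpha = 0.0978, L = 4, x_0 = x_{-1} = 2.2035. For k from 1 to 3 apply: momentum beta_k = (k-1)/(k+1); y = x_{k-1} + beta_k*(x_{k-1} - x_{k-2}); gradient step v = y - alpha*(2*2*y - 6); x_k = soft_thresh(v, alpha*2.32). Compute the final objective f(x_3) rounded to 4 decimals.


FISTA on f(x) = 2*x^2 - 6*x + 2.32*|x|
L = 4, alpha = 0.0978
Iteration 1: beta = 0.0, y = 2.2035 + 0.0*(2.2035 - 2.2035) = 2.2035
  grad(y) = 2.814, v = y - alpha*grad = 1.9283
  prox(v) = soft_thresh(1.9283, 0.2269) = 1.7014
Iteration 2: beta = 0.3333, y = 1.7014 + 0.3333*(1.7014 - 2.2035) = 1.534
  grad(y) = 0.1361, v = y - alpha*grad = 1.5207
  prox(v) = soft_thresh(1.5207, 0.2269) = 1.2938
Iteration 3: beta = 0.5, y = 1.2938 + 0.5*(1.2938 - 1.7014) = 1.09
  grad(y) = -1.6399, v = y - alpha*grad = 1.2504
  prox(v) = soft_thresh(1.2504, 0.2269) = 1.0235
f(x_3) = 2*1.0235^2 - 6*1.0235 + 2.32*|1.0235| = -1.6714


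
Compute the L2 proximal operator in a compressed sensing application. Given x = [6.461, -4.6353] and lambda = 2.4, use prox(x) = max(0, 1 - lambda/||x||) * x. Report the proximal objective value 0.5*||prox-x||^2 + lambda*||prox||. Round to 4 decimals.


Step 1: Compute ||x||.
||x|| = 7.9518
Step 2: Compute scaling factor.
scale = max(0, 1 - 2.4/7.9518) = 0.6982
Step 3: prox(x) = [4.5109, -3.2363]
||prox(x)|| = 5.5518
Step 4: Proximal objective.
0.5*||prox-x||^2 = 2.88
lambda*||prox|| = 13.3243
Total = 16.2042


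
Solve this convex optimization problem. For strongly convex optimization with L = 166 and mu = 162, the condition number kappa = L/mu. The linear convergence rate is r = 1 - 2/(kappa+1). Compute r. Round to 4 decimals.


Step 1: Compute the condition number.
kappa = L/mu = 166/162 = 1.0247
Step 2: Compute the convergence rate.
r = 1 - 2/(kappa + 1) = 1 - 2*mu/(L + mu) = (L - mu)/(L + mu) = 4/328 = 0.0122


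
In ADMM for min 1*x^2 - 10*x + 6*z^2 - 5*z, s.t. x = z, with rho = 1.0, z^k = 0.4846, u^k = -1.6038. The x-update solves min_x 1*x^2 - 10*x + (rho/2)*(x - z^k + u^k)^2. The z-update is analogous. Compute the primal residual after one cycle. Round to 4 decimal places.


ADMM iteration with rho = 1.0, z^k = 0.4846, u^k = -1.6038
Step 1: x-update.
Minimize 1*x^2 - 10*x + (1.0/2)*(x - 0.4846 - 1.6038)^2
FOC: (2*1 + 1.0)*x = 10 + 1.0*(0.4846 + 1.6038)
x^{k+1} = 4.0295
Step 2: z-update.
Minimize 6*z^2 - 5*z + (1.0/2)*(4.0295 - z - 1.6038)^2
FOC: (2*6 + 1.0)*z = 5 + 1.0*(4.0295 - 1.6038)
z^{k+1} = 0.5712
Step 3: u-update.
u^{k+1} = -1.6038 + 4.0295 - 0.5712 = 1.8545
Step 4: Primal residual = |4.0295 - 0.5712| = 3.4583


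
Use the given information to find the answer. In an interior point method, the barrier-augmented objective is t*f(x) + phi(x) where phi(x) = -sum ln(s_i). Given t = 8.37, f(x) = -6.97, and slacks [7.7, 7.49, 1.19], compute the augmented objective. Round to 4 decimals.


Step 1: Compute log-barrier.
ln values: [2.0412, 2.0136, 0.174]
phi = -(2.0412 + 2.0136 + 0.174) = -4.2287
Step 2: Compute augmented objective.
t*f(x) = 8.37*-6.97 = -58.3389
Total = -58.3389 - 4.2287 = -62.5676


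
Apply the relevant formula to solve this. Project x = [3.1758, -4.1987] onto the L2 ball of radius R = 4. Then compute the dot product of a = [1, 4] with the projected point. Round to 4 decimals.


Step 1: Compute ||x|| (intermediates to 6 decimals).
||x|| = sqrt(3.1758^2 + (-4.1987)^2) = 5.264484
Step 2: Project.
Since ||x|| > R, scale = R/||x|| = 4/5.264484 = 0.759809, proj(x) = scale * x
proj(x) = [2.413001, -3.19021]
Step 3: Dot product.
a^T * proj(x) = 1*2.413001 + 4*(-3.19021) = -10.3478


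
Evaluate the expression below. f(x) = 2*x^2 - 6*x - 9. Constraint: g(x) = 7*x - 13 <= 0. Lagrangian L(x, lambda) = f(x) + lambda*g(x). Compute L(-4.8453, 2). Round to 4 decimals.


Step 1: Evaluate f(x).
f(-4.8453) = 2*(-4.8453)^2 - 6*(-4.8453) - 9 = 67.0257
Step 2: Evaluate g(x).
g(-4.8453) = 7*-4.8453 - 13 = -46.9171
Step 3: Compute Lagrangian.
L = 67.0257 + 2*-46.9171 = -26.8085


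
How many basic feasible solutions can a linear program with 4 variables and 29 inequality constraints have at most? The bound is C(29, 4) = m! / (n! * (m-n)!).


Each vertex corresponds to some choice of n active constraints out of m, so the number of vertices is at most C(m, n) = m! / (n!(m-n)!).
m = 29, n = 4
Numerator: 29 * 28 * 27 * 26
Denominator: 4! = 24
C(29, 4) = 23751


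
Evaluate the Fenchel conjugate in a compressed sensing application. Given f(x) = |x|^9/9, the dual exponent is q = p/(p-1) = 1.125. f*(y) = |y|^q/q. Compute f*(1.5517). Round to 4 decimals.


The conjugate exponent q satisfies 1/p + 1/q = 1.
p = 9, so q = 9/(9 - 1) = 1.125
|y|^q = 1.5517^1.125 = 1.6393
f*(1.5517) = 1.6393 / 1.125 = 1.4572


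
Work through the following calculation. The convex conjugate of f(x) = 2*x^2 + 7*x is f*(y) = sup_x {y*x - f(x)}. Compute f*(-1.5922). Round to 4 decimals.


f*(y) = sup_x {y*x - a*x^2 - b*x} = sup_x {(y-b)*x - a*x^2}
FOC: (y - b) - 2a*x = 0 => x* = (y - b)/(2a)
x* = (-1.5922 - 7)/(2*2) = -2.1481
f*(-1.5922) = (y-b)^2/(4a) = (-1.5922 - 7)^2/(4*2)
= 73.8259/8 = 9.2282


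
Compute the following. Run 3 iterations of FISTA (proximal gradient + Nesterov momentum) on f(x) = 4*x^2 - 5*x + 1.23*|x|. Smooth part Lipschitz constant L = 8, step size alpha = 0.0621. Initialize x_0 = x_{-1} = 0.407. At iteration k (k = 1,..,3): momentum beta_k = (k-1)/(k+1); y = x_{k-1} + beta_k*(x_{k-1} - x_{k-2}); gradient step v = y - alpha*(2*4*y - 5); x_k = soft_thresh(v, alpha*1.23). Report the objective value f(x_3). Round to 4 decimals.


FISTA on f(x) = 4*x^2 - 5*x + 1.23*|x|
L = 8, alpha = 0.0621
Iteration 1: beta = 0.0, y = 0.407 + 0.0*(0.407 - 0.407) = 0.407
  grad(y) = -1.744, v = y - alpha*grad = 0.5153
  prox(v) = soft_thresh(0.5153, 0.0764) = 0.4389
Iteration 2: beta = 0.3333, y = 0.4389 + 0.3333*(0.4389 - 0.407) = 0.4496
  grad(y) = -1.4035, v = y - alpha*grad = 0.5367
  prox(v) = soft_thresh(0.5367, 0.0764) = 0.4603
Iteration 3: beta = 0.5, y = 0.4603 + 0.5*(0.4603 - 0.4389) = 0.471
  grad(y) = -1.2317, v = y - alpha*grad = 0.5475
  prox(v) = soft_thresh(0.5475, 0.0764) = 0.4711
f(x_3) = 4*0.4711^2 - 5*0.4711 + 1.23*|0.4711| = -0.8883


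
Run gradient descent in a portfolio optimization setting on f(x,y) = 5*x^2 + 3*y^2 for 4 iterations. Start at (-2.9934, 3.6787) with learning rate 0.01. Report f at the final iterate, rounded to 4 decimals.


Gradient descent on f(x,y) = 5*x^2 + 3*y^2.
Starting point: (-2.9934, 3.6787), alpha = 0.01
Step 1: grad_x = 2*5*-2.9934 = -29.934, grad_y = 2*3*3.6787 = 22.0722
  x_1 = -2.9934 - 0.01*-29.934 = -2.6941
  y_1 = 3.6787 - 0.01*22.0722 = 3.458
Step 2: grad_x = 2*5*-2.6941 = -26.9406, grad_y = 2*3*3.458 = 20.7479
  x_2 = -2.6941 - 0.01*-26.9406 = -2.4247
  y_2 = 3.458 - 0.01*20.7479 = 3.2505
Step 3: grad_x = 2*5*-2.4247 = -24.2465, grad_y = 2*3*3.2505 = 19.503
  x_3 = -2.4247 - 0.01*-24.2465 = -2.1822
  y_3 = 3.2505 - 0.01*19.503 = 3.0555
Step 4: grad_x = 2*5*-2.1822 = -21.8219, grad_y = 2*3*3.0555 = 18.3328
  x_4 = -2.1822 - 0.01*-21.8219 = -1.964
  y_4 = 3.0555 - 0.01*18.3328 = 2.8721
f(-1.964, 2.8721) = 5*(-1.964)^2 + 3*2.8721^2 = 44.0335


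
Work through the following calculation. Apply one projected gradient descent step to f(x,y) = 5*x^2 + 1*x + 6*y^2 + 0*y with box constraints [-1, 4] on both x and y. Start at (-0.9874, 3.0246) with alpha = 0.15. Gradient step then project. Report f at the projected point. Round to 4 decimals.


Step 1: Compute gradient at (-0.9874, 3.0246).
grad_x = 2*5*-0.9874 + 1 = -8.874
grad_y = 2*6*3.0246 + 0 = 36.2952
Step 2: Gradient step.
x_raw = -0.9874 - 0.15*-8.874 = 0.3437
y_raw = 3.0246 - 0.15*36.2952 = -2.4197
Step 3: Project onto [-1, 4].
x_proj = clip(0.3437) = 0.3437
y_proj = clip(-2.4197) = -1.0
Step 4: Evaluate f.
f(0.3437, -1.0) = 6.9343


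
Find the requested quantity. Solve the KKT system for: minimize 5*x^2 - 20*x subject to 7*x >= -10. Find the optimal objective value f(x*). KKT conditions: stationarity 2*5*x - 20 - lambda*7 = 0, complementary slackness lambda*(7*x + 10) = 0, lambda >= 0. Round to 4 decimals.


Step 1: Try lambda = 0 (constraint inactive).
Stationarity: 2*5*x - 20 = 0
x* = 20/(2*5) = 2.0
Check constraint: 7*2.0 = 14.0 >= -10 -- satisfied.
Step 2: Compute optimal value.
f(x*) = 5*2.0^2 - 20*2.0 = -20.0


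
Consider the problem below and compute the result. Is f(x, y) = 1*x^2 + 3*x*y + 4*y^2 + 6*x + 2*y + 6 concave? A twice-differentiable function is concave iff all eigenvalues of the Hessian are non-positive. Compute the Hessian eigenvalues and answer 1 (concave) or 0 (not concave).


The Hessian of f(x,y) = 1*x^2 + 3*x*y + 4*y^2 + 6*x + 2*y + 6 is:
H = [[2, 3], [3, 8]]
Trace = 2 + 8 = 10
Determinant = 2*8 - (3)^2 = 7
Discriminant = (10)^2 - 4*7 = 72.0
Eigenvalues: lambda_1 = 0.7574, lambda_2 = 9.2426
The function is not concave.

0


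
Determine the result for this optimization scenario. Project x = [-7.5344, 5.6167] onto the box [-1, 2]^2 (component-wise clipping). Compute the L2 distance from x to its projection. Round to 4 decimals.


Project each component onto [-1, 2].
clip(-7.5344) = -1.0, clip(5.6167) = 2.0
Projection = [-1.0, 2.0]
Squared diffs: [42.6984, 13.0805]
Distance = sqrt(55.7789) = 7.4685


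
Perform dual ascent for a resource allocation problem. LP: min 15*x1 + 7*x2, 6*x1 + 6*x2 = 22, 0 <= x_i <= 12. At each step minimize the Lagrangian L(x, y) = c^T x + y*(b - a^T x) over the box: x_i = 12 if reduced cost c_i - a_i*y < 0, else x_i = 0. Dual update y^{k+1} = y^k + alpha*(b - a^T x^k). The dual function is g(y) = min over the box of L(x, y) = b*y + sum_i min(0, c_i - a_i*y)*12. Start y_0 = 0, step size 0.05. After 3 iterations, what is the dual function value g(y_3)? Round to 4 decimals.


Dual ascent for LP: min 15*x1 + 7*x2, 6*x1 + 6*x2 = 22, 0 <= x_i <= 12
Step 1: y^k = 0.0, reduced costs: (15.0, 7.0)
  x^k = (0.0, 0.0), subgradient = b - a^T x = 22.0
  y^{k+1} = 0.0 + 0.05*22.0 = 1.1
Step 2: y^k = 1.1, reduced costs: (8.4, 0.4)
  x^k = (0.0, 0.0), subgradient = b - a^T x = 22.0
  y^{k+1} = 1.1 + 0.05*22.0 = 2.2
Step 3: y^k = 2.2, reduced costs: (1.8, -6.2)
  x^k = (0.0, 12.0), subgradient = b - a^T x = -50.0
  y^{k+1} = 2.2 + 0.05*-50.0 = -0.3
Dual objective at y_3 = -0.3: reduced costs (16.8, 8.8), box minimizer x = (0.0, 0.0)
g(y_3) = b*y + (c1 - a1*y)*x1 + (c2 - a2*y)*x2 = 22*(-0.3) + 16.8*0.0 + 8.8*0.0 = -6.6 + 0.0 + 0.0 = -6.6


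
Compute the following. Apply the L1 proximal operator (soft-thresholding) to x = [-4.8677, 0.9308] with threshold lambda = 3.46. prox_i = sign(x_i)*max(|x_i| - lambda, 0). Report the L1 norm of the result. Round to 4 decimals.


Soft-thresholding with lambda = 3.46:
prox(-4.8677) = sign(-4.8677)*max(|-4.8677| - 3.46, 0) = -1.4077
prox(0.9308) = sign(0.9308)*max(|0.9308| - 3.46, 0) = 0.0
prox(x) = [-1.4077, 0.0]
||prox(x)||_1 = 1.4077 + 0.0 = 1.4077


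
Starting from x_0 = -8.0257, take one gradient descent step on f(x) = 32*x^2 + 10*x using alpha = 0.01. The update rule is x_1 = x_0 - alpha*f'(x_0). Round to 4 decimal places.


We compute the gradient at x_0 and apply the update.
f'(x) = 64*x + 10
f'(-8.0257) = 64*-8.0257 + 10 = -503.6448
x_1 = -8.0257 - 0.01*-503.6448 = -2.9893


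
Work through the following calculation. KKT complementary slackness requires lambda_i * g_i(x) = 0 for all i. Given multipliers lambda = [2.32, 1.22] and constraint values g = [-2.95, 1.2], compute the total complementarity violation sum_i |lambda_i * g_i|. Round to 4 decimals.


KKT complementary slackness check:
lambda_1 * g_1 = 2.32 * -2.95 = -6.844
lambda_2 * g_2 = 1.22 * 1.2 = 1.464
Total violation = 6.844 + 1.464 = 8.308


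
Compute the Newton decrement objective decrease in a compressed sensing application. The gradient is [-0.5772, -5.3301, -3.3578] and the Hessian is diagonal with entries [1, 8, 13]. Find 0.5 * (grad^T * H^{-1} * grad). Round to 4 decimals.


Step 1: H is diagonal, so H^(-1) * g = [-0.5772, -0.6663, -0.2583].
Step 2: g^T H^(-1) g = sum_i g_i^2 / H_ii
  = (-0.5772)^2/1 + (-5.3301)^2/8 + (-3.3578)^2/13
  = 0.3332 + 3.5512 + 0.8673 = 4.7517
Step 3: Objective decrease = 0.5 * g^T H^(-1) g = 2.3758


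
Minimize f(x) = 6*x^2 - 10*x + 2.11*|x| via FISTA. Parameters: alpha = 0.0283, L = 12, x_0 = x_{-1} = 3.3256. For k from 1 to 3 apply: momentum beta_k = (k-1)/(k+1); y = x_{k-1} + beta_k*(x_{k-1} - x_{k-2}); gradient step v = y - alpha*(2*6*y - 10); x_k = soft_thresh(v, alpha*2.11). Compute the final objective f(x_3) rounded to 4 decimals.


FISTA on f(x) = 6*x^2 - 10*x + 2.11*|x|
L = 12, alpha = 0.0283
Iteration 1: beta = 0.0, y = 3.3256 + 0.0*(3.3256 - 3.3256) = 3.3256
  grad(y) = 29.9072, v = y - alpha*grad = 2.4792
  prox(v) = soft_thresh(2.4792, 0.0597) = 2.4195
Iteration 2: beta = 0.3333, y = 2.4195 + 0.3333*(2.4195 - 3.3256) = 2.1175
  grad(y) = 15.4098, v = y - alpha*grad = 1.6814
  prox(v) = soft_thresh(1.6814, 0.0597) = 1.6217
Iteration 3: beta = 0.5, y = 1.6217 + 0.5*(1.6217 - 2.4195) = 1.2228
  grad(y) = 4.673, v = y - alpha*grad = 1.0905
  prox(v) = soft_thresh(1.0905, 0.0597) = 1.0308
f(x_3) = 6*1.0308^2 - 10*1.0308 + 2.11*|1.0308| = -1.7577


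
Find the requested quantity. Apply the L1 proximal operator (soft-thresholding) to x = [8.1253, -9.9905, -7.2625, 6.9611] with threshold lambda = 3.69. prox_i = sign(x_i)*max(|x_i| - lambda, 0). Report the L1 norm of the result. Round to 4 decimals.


Soft-thresholding with lambda = 3.69:
prox(8.1253) = sign(8.1253)*max(|8.1253| - 3.69, 0) = 4.4353
prox(-9.9905) = sign(-9.9905)*max(|-9.9905| - 3.69, 0) = -6.3005
prox(-7.2625) = sign(-7.2625)*max(|-7.2625| - 3.69, 0) = -3.5725
prox(6.9611) = sign(6.9611)*max(|6.9611| - 3.69, 0) = 3.2711
prox(x) = [4.4353, -6.3005, -3.5725, 3.2711]
||prox(x)||_1 = 4.4353 + 6.3005 + 3.5725 + 3.2711 = 17.5794


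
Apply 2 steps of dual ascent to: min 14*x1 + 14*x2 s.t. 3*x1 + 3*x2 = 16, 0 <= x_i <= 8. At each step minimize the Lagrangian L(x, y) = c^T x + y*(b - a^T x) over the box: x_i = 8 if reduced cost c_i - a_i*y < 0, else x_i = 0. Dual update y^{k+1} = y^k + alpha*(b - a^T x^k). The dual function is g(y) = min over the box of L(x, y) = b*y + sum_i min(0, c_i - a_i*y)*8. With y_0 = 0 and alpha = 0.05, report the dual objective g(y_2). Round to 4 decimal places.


Dual ascent for LP: min 14*x1 + 14*x2, 3*x1 + 3*x2 = 16, 0 <= x_i <= 8
Step 1: y^k = 0.0, reduced costs: (14.0, 14.0)
  x^k = (0.0, 0.0), subgradient = b - a^T x = 16.0
  y^{k+1} = 0.0 + 0.05*16.0 = 0.8
Step 2: y^k = 0.8, reduced costs: (11.6, 11.6)
  x^k = (0.0, 0.0), subgradient = b - a^T x = 16.0
  y^{k+1} = 0.8 + 0.05*16.0 = 1.6
Dual objective at y_2 = 1.6: reduced costs (9.2, 9.2), box minimizer x = (0.0, 0.0)
g(y_2) = b*y + (c1 - a1*y)*x1 + (c2 - a2*y)*x2 = 16*1.6 + 9.2*0.0 + 9.2*0.0 = 25.6 + 0.0 + 0.0 = 25.6


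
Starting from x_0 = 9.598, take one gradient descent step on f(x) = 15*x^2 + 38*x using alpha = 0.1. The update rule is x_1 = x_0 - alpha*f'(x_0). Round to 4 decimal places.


We compute the gradient at x_0 and apply the update.
f'(x) = 30*x + 38
f'(9.598) = 30*9.598 + 38 = 325.94
x_1 = 9.598 - 0.1*325.94 = -22.996


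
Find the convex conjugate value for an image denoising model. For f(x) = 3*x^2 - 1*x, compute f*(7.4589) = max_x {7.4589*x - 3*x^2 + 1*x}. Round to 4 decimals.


f*(y) = sup_x {y*x - a*x^2 - b*x} = sup_x {(y-b)*x - a*x^2}
FOC: (y - b) - 2a*x = 0 => x* = (y - b)/(2a)
x* = (7.4589 + 1)/(2*3) = 1.4098
f*(7.4589) = (y-b)^2/(4a) = (7.4589 + 1)^2/(4*3)
= 71.553/12 = 5.9627


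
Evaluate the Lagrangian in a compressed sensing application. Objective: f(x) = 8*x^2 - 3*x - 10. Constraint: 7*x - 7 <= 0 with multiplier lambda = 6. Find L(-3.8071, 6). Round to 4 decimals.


Step 1: Evaluate f(x).
f(-3.8071) = 8*(-3.8071)^2 - 3*(-3.8071) - 10 = 117.3734
Step 2: Evaluate g(x).
g(-3.8071) = 7*-3.8071 - 7 = -33.6497
Step 3: Compute Lagrangian.
L = 117.3734 + 6*-33.6497 = -84.5248


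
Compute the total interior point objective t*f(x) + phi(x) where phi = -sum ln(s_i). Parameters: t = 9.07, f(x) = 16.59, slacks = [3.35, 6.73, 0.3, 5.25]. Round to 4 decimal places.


Step 1: Compute log-barrier.
ln values: [1.209, 1.9066, -1.204, 1.6582]
phi = -(1.209 + 1.9066 - 1.204 + 1.6582) = -3.5698
Step 2: Compute augmented objective.
t*f(x) = 9.07*16.59 = 150.4713
Total = 150.4713 - 3.5698 = 146.9015


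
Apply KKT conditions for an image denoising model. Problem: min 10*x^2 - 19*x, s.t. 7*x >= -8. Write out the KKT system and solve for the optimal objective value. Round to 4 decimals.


Step 1: Try lambda = 0 (constraint inactive).
Stationarity: 2*10*x - 19 = 0
x* = 19/(2*10) = 0.95
Check constraint: 7*0.95 = 6.65 >= -8 -- satisfied.
Step 2: Compute optimal value.
f(x*) = 10*0.95^2 - 19*0.95 = -9.025


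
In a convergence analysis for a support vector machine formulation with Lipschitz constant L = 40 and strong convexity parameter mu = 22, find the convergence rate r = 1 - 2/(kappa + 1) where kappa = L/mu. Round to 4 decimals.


Step 1: Compute the condition number.
kappa = L/mu = 40/22 = 1.8182
Step 2: Compute the convergence rate.
r = 1 - 2/(kappa + 1) = 1 - 2*mu/(L + mu) = (L - mu)/(L + mu) = 18/62 = 0.2903


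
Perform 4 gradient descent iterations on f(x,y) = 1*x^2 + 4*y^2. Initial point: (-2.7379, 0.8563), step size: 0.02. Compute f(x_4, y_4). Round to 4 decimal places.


Gradient descent on f(x,y) = 1*x^2 + 4*y^2.
Starting point: (-2.7379, 0.8563), alpha = 0.02
Step 1: grad_x = 2*1*-2.7379 = -5.4758, grad_y = 2*4*0.8563 = 6.8504
  x_1 = -2.7379 - 0.02*-5.4758 = -2.6284
  y_1 = 0.8563 - 0.02*6.8504 = 0.7193
Step 2: grad_x = 2*1*-2.6284 = -5.2568, grad_y = 2*4*0.7193 = 5.7543
  x_2 = -2.6284 - 0.02*-5.2568 = -2.5232
  y_2 = 0.7193 - 0.02*5.7543 = 0.6042
Step 3: grad_x = 2*1*-2.5232 = -5.0465, grad_y = 2*4*0.6042 = 4.8336
  x_3 = -2.5232 - 0.02*-5.0465 = -2.4223
  y_3 = 0.6042 - 0.02*4.8336 = 0.5075
Step 4: grad_x = 2*1*-2.4223 = -4.8446, grad_y = 2*4*0.5075 = 4.0603
  x_4 = -2.4223 - 0.02*-4.8446 = -2.3254
  y_4 = 0.5075 - 0.02*4.0603 = 0.4263
f(-2.3254, 0.4263) = 1*(-2.3254)^2 + 4*0.4263^2 = 6.1346


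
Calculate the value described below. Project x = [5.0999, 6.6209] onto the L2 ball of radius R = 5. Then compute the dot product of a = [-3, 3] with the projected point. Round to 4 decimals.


Step 1: Compute ||x|| (intermediates to 6 decimals).
||x|| = sqrt(5.0999^2 + 6.6209^2) = 8.35735
Step 2: Project.
Since ||x|| > R, scale = R/||x|| = 5/8.35735 = 0.598276, proj(x) = scale * x
proj(x) = [3.051148, 3.961126]
Step 3: Dot product.
a^T * proj(x) = -3*3.051148 + 3*3.961126 = 2.7299


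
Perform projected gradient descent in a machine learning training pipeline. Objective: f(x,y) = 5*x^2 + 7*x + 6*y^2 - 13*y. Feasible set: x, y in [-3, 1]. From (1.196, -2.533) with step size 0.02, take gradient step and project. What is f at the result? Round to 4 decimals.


Step 1: Compute gradient at (1.196, -2.533).
grad_x = 2*5*1.196 + 7 = 18.96
grad_y = 2*6*-2.533 - 13 = -43.396
Step 2: Gradient step.
x_raw = 1.196 - 0.02*18.96 = 0.8168
y_raw = -2.533 - 0.02*-43.396 = -1.6651
Step 3: Project onto [-3, 1].
x_proj = clip(0.8168) = 0.8168
y_proj = clip(-1.6651) = -1.6651
Step 4: Evaluate f.
f(0.8168, -1.6651) = 47.3344


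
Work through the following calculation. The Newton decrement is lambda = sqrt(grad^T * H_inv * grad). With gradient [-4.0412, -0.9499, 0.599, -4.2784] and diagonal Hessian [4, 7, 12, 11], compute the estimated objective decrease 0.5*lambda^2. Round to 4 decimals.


Step 1: H is diagonal, so H^(-1) * g = [-1.0103, -0.1357, 0.0499, -0.3889].
Step 2: g^T H^(-1) g = sum_i g_i^2 / H_ii
  = (-4.0412)^2/4 + (-0.9499)^2/7 + (0.599)^2/12 + (-4.2784)^2/11
  = 4.0828 + 0.1289 + 0.0299 + 1.6641 = 5.9057
Step 3: Objective decrease = 0.5 * g^T H^(-1) g = 2.9528


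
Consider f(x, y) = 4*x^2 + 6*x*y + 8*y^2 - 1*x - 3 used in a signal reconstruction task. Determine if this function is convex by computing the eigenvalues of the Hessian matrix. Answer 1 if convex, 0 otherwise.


The Hessian of f(x,y) = 4*x^2 + 6*x*y + 8*y^2 - 1*x - 3 is:
H = [[8, 6], [6, 16]]
Trace = 8 + 16 = 24
Determinant = 8*16 - (6)^2 = 92
Discriminant = (24)^2 - 4*92 = 208.0
Eigenvalues: lambda_1 = 4.7889, lambda_2 = 19.2111
The function is convex.

1


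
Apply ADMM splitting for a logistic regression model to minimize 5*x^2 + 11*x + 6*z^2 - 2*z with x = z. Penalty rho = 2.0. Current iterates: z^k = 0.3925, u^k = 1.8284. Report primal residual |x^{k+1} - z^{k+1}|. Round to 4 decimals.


ADMM iteration with rho = 2.0, z^k = 0.3925, u^k = 1.8284
Step 1: x-update.
Minimize 5*x^2 + 11*x + (2.0/2)*(x - 0.3925 + 1.8284)^2
FOC: (2*5 + 2.0)*x = -11 + 2.0*(0.3925 - 1.8284)
x^{k+1} = -1.156
Step 2: z-update.
Minimize 6*z^2 - 2*z + (2.0/2)*(-1.156 - z + 1.8284)^2
FOC: (2*6 + 2.0)*z = 2 + 2.0*(-1.156 + 1.8284)
z^{k+1} = 0.2389
Step 3: u-update.
u^{k+1} = 1.8284 - 1.156 - 0.2389 = 0.4335
Step 4: Primal residual = |-1.156 - 0.2389| = 1.3949


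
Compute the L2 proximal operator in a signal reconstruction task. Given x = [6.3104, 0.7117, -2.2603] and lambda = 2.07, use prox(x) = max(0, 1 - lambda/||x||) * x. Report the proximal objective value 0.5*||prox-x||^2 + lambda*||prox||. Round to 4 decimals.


Step 1: Compute ||x||.
||x|| = 6.7407
Step 2: Compute scaling factor.
scale = max(0, 1 - 2.07/6.7407) = 0.6929
Step 3: prox(x) = [4.3725, 0.4931, -1.5662]
||prox(x)|| = 4.6707
Step 4: Proximal objective.
0.5*||prox-x||^2 = 2.1425
lambda*||prox|| = 9.6683
Total = 11.8107


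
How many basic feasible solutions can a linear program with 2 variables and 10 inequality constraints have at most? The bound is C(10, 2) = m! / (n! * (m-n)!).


Each vertex corresponds to some choice of n active constraints out of m, so the number of vertices is at most C(m, n) = m! / (n!(m-n)!).
m = 10, n = 2
Numerator: 10 * 9
Denominator: 2! = 2
C(10, 2) = 45


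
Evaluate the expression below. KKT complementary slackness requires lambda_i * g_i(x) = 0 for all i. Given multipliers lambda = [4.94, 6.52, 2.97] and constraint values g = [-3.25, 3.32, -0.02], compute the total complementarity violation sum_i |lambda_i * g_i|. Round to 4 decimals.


KKT complementary slackness check:
lambda_1 * g_1 = 4.94 * -3.25 = -16.055
lambda_2 * g_2 = 6.52 * 3.32 = 21.6464
lambda_3 * g_3 = 2.97 * -0.02 = -0.0594
Total violation = 16.055 + 21.6464 + 0.0594 = 37.7608


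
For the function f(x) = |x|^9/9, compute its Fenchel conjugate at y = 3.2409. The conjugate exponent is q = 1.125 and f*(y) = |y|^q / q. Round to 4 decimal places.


The conjugate exponent q satisfies 1/p + 1/q = 1.
p = 9, so q = 9/(9 - 1) = 1.125
|y|^q = 3.2409^1.125 = 3.754
f*(3.2409) = 3.754 / 1.125 = 3.3369


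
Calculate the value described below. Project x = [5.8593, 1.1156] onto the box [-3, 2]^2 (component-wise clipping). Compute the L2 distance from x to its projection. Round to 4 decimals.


Project each component onto [-3, 2].
clip(5.8593) = 2.0, clip(1.1156) = 1.1156
Projection = [2.0, 1.1156]
Squared diffs: [14.8942, 0.0]
Distance = sqrt(14.8942) = 3.8593


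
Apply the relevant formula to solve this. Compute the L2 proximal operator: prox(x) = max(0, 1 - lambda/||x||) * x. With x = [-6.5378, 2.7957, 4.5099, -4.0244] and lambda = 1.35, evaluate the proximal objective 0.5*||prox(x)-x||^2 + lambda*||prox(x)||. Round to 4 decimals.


Step 1: Compute ||x||.
||x|| = 9.3324
Step 2: Compute scaling factor.
scale = max(0, 1 - 1.35/9.3324) = 0.8553
Step 3: prox(x) = [-5.5921, 2.3913, 3.8575, -3.4422]
||prox(x)|| = 7.9824
Step 4: Proximal objective.
0.5*||prox-x||^2 = 0.9113
lambda*||prox|| = 10.7762
Total = 11.6875


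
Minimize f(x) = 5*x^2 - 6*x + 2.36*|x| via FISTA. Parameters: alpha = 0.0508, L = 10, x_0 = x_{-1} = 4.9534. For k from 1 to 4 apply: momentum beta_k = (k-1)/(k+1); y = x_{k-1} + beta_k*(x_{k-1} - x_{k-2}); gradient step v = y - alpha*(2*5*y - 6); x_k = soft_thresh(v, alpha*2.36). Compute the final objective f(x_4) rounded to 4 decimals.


FISTA on f(x) = 5*x^2 - 6*x + 2.36*|x|
L = 10, alpha = 0.0508
Iteration 1: beta = 0.0, y = 4.9534 + 0.0*(4.9534 - 4.9534) = 4.9534
  grad(y) = 43.534, v = y - alpha*grad = 2.7419
  prox(v) = soft_thresh(2.7419, 0.1199) = 2.622
Iteration 2: beta = 0.3333, y = 2.622 + 0.3333*(2.622 - 4.9534) = 1.8448
  grad(y) = 12.4485, v = y - alpha*grad = 1.2125
  prox(v) = soft_thresh(1.2125, 0.1199) = 1.0926
Iteration 3: beta = 0.5, y = 1.0926 + 0.5*(1.0926 - 2.622) = 0.3279
  grad(y) = -2.7213, v = y - alpha*grad = 0.4661
  prox(v) = soft_thresh(0.4661, 0.1199) = 0.3462
Iteration 4: beta = 0.6, y = 0.3462 + 0.6*(0.3462 - 1.0926) = -0.1016
  grad(y) = -7.0159, v = y - alpha*grad = 0.2548
  prox(v) = soft_thresh(0.2548, 0.1199) = 0.1349
f(x_4) = 5*0.1349^2 - 6*0.1349 + 2.36*|0.1349| = -0.4001


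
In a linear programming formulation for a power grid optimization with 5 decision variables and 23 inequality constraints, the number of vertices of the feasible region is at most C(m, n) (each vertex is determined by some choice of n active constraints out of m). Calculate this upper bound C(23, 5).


Each vertex corresponds to some choice of n active constraints out of m, so the number of vertices is at most C(m, n) = m! / (n!(m-n)!).
m = 23, n = 5
Numerator: 23 * 22 * 21 * 20 * 19
Denominator: 5! = 120
C(23, 5) = 33649


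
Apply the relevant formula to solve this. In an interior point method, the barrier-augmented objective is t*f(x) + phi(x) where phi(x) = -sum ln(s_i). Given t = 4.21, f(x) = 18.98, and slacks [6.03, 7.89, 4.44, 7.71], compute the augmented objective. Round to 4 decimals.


Step 1: Compute log-barrier.
ln values: [1.7967, 2.0656, 1.4907, 2.0425]
phi = -(1.7967 + 2.0656 + 1.4907 + 2.0425) = -7.3955
Step 2: Compute augmented objective.
t*f(x) = 4.21*18.98 = 79.9058
Total = 79.9058 - 7.3955 = 72.5103


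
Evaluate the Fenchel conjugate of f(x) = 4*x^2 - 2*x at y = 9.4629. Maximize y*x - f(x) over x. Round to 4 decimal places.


f*(y) = sup_x {y*x - a*x^2 - b*x} = sup_x {(y-b)*x - a*x^2}
FOC: (y - b) - 2a*x = 0 => x* = (y - b)/(2a)
x* = (9.4629 + 2)/(2*4) = 1.4329
f*(9.4629) = (y-b)^2/(4a) = (9.4629 + 2)^2/(4*4)
= 131.3981/16 = 8.2124


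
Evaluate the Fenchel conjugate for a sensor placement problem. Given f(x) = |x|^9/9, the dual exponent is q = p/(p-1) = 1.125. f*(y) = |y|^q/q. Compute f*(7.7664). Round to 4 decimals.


The conjugate exponent q satisfies 1/p + 1/q = 1.
p = 9, so q = 9/(9 - 1) = 1.125
|y|^q = 7.7664^1.125 = 10.0345
f*(7.7664) = 10.0345 / 1.125 = 8.9196


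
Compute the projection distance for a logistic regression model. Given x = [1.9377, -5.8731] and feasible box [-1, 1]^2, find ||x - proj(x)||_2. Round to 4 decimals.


Project each component onto [-1, 1].
clip(1.9377) = 1.0, clip(-5.8731) = -1.0
Projection = [1.0, -1.0]
Squared diffs: [0.8793, 23.7471]
Distance = sqrt(24.6264) = 4.9625


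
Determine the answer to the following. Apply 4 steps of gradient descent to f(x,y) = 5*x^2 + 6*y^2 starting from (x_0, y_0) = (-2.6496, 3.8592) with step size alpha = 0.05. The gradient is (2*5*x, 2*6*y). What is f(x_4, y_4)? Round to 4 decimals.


Gradient descent on f(x,y) = 5*x^2 + 6*y^2.
Starting point: (-2.6496, 3.8592), alpha = 0.05
Step 1: grad_x = 2*5*-2.6496 = -26.496, grad_y = 2*6*3.8592 = 46.3104
  x_1 = -2.6496 - 0.05*-26.496 = -1.3248
  y_1 = 3.8592 - 0.05*46.3104 = 1.5437
Step 2: grad_x = 2*5*-1.3248 = -13.248, grad_y = 2*6*1.5437 = 18.5242
  x_2 = -1.3248 - 0.05*-13.248 = -0.6624
  y_2 = 1.5437 - 0.05*18.5242 = 0.6175
Step 3: grad_x = 2*5*-0.6624 = -6.624, grad_y = 2*6*0.6175 = 7.4097
  x_3 = -0.6624 - 0.05*-6.624 = -0.3312
  y_3 = 0.6175 - 0.05*7.4097 = 0.247
Step 4: grad_x = 2*5*-0.3312 = -3.312, grad_y = 2*6*0.247 = 2.9639
  x_4 = -0.3312 - 0.05*-3.312 = -0.1656
  y_4 = 0.247 - 0.05*2.9639 = 0.0988
f(-0.1656, 0.0988) = 5*(-0.1656)^2 + 6*0.0988^2 = 0.1957


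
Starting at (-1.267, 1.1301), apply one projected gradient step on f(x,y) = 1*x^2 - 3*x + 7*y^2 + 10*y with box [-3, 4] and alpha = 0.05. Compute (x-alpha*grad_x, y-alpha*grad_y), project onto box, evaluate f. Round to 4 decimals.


Step 1: Compute gradient at (-1.267, 1.1301).
grad_x = 2*1*-1.267 - 3 = -5.534
grad_y = 2*7*1.1301 + 10 = 25.8214
Step 2: Gradient step.
x_raw = -1.267 - 0.05*-5.534 = -0.9903
y_raw = 1.1301 - 0.05*25.8214 = -0.161
Step 3: Project onto [-3, 4].
x_proj = clip(-0.9903) = -0.9903
y_proj = clip(-0.161) = -0.161
Step 4: Evaluate f.
f(-0.9903, -0.161) = 2.5233


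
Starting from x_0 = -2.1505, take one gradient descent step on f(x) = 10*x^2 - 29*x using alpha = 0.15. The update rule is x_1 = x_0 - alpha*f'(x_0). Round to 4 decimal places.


We compute the gradient at x_0 and apply the update.
f'(x) = 20*x - 29
f'(-2.1505) = 20*-2.1505 - 29 = -72.01
x_1 = -2.1505 - 0.15*-72.01 = 8.651


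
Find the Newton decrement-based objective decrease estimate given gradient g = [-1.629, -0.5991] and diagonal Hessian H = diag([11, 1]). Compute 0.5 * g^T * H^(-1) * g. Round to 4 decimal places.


Step 1: H is diagonal, so H^(-1) * g = [-0.1481, -0.5991].
Step 2: g^T H^(-1) g = sum_i g_i^2 / H_ii
  = (-1.629)^2/11 + (-0.5991)^2/1
  = 0.2412 + 0.3589 = 0.6002
Step 3: Objective decrease = 0.5 * g^T H^(-1) g = 0.3001


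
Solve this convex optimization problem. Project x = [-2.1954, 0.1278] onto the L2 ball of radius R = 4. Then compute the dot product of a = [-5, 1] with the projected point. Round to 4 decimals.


Step 1: Compute ||x|| (intermediates to 6 decimals).
||x|| = sqrt((-2.1954)^2 + 0.1278^2) = 2.199117
Step 2: Project.
Since ||x|| <= R, proj = x (no scaling needed).
proj(x) = [-2.1954, 0.1278]
Step 3: Dot product.
a^T * proj(x) = -5*(-2.1954) + 1*0.1278 = 11.1048


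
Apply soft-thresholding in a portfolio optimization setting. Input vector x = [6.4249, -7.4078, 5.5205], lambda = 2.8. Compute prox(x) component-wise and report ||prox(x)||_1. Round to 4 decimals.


Soft-thresholding with lambda = 2.8:
prox(6.4249) = sign(6.4249)*max(|6.4249| - 2.8, 0) = 3.6249
prox(-7.4078) = sign(-7.4078)*max(|-7.4078| - 2.8, 0) = -4.6078
prox(5.5205) = sign(5.5205)*max(|5.5205| - 2.8, 0) = 2.7205
prox(x) = [3.6249, -4.6078, 2.7205]
||prox(x)||_1 = 3.6249 + 4.6078 + 2.7205 = 10.9532


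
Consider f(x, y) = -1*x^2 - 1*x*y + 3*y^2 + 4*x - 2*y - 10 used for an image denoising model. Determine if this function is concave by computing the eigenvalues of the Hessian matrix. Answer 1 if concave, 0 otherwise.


The Hessian of f(x,y) = -1*x^2 - 1*x*y + 3*y^2 + 4*x - 2*y - 10 is:
H = [[-2, -1], [-1, 6]]
Trace = -2 + 6 = 4
Determinant = -2*6 - (-1)^2 = -13
Discriminant = (4)^2 - 4*-13 = 68.0
Eigenvalues: lambda_1 = -2.1231, lambda_2 = 6.1231
The function is not concave.

0
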